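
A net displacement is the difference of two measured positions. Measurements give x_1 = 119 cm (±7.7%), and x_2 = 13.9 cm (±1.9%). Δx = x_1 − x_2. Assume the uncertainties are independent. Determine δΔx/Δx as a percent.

Each term contributes (cᵢ δxᵢ)² to (δΔx)²:
  (δx_1)² = 84.0;  (δx_2)² = 0.0697
δΔx = √(84.0) = 9.17 cm
Δx = 105 cm, so δΔx/Δx = 9.17/105 = 0.0872.

8.72%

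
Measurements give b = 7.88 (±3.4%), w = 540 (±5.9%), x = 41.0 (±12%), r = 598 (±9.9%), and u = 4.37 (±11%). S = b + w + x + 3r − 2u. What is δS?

Each term contributes (cᵢ δxᵢ)² to (δS)²:
  (δb)² = 0.0718;  (δw)² = 1020;  (δx)² = 24.2;  (3·δr)² = 31500;  (2·δu)² = 0.924
δS = √(32600) = 181

181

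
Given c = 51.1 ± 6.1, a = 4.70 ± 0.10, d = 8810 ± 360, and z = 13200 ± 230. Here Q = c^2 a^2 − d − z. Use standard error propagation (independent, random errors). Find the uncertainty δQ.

Let p = c^2·a^2 = 57700. δp/p = √((2·δc/c)² + (2·δa/a)²) = √(0.0570 + 0.00181) = 0.243, so δp = 14000.
Q = p − d − z: δQ = √(δp² + δd² + δz²) = √(1.96e+08 + 1.3e+05 + 52900) = 14000

14000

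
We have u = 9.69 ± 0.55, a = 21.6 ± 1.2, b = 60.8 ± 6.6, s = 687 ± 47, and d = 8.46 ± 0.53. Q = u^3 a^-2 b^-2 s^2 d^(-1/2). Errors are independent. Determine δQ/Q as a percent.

32.9%

For a monomial Q ∝ u^3, a^-2, b^-2, s^2, d^(-1/2), fractional errors add in quadrature:
  (3·δu/u)² = (3×0.0568)² = 0.0290;  (-2·δa/a)² = (-2×0.0556)² = 0.0123;  (-2·δb/b)² = (-2×0.109)² = 0.0471;  (2·δs/s)² = (2×0.0684)² = 0.0187;  (−½·δd/d)² = (-0.5×0.0626)² = 0.000981
δQ/Q = √(0.108) = 0.329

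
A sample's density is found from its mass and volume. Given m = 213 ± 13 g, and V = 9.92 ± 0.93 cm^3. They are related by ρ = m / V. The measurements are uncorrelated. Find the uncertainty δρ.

Relative error in a monomial: (δρ/ρ)² = Σ (nᵢ · δxᵢ/xᵢ)².
  (1·δm/m)² = (1×0.0610)² = 0.00373;  (-1·δV/V)² = (-1×0.0938)² = 0.00879
δρ/ρ = √(0.0125) = 0.112
ρ = 21.5 g/cm^3, so δρ = 0.112 × 21.5 = 2.40 g/cm^3.

2.40 g/cm^3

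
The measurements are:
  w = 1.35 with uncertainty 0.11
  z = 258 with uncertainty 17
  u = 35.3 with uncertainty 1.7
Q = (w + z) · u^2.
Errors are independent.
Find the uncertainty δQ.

Let h = w + z = 259. δh = √(δw² + δz²) = √(0.0121 + 289) = 17.0, so δh/h = 0.0655.
Q is then a monomial in h, u:
δQ/Q = √((δh/h)² + (2·δu/u)²) = √(0.00430 + 0.00928) = 0.117
Q = 3.23e+05, so δQ = 0.117 × 3.23e+05 = 37700.

37700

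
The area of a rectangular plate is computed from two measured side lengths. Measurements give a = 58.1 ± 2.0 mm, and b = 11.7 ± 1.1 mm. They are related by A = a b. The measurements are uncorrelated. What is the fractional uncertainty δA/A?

Since A is a product/quotient, work with relative uncertainties:
  (1·δa/a)² = (1×0.0344)² = 0.00118;  (1·δb/b)² = (1×0.0940)² = 0.00884
δA/A = √(0.0100) = 0.100

0.100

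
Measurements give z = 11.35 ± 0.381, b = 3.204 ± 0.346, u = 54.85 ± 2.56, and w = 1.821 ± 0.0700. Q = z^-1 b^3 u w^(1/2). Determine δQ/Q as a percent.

Products/powers → add relative errors in quadrature, weighted by exponent:
  (-1·δz/z)² = (-1×0.0336)² = 0.00113;  (3·δb/b)² = (3×0.108)² = 0.105;  (1·δu/u)² = (1×0.0467)² = 0.00218;  (½·δw/w)² = (0.5×0.0384)² = 0.000369
δQ/Q = √(0.109) = 0.330

33.0%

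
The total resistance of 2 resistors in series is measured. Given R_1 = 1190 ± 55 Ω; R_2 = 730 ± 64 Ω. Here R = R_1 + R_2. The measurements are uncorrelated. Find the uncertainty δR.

For a sum/difference, combine absolute errors in quadrature:
  (δR_1)² = 3020;  (δR_2)² = 4100
δR = √(7120) = 84.4 Ω

84.4 Ω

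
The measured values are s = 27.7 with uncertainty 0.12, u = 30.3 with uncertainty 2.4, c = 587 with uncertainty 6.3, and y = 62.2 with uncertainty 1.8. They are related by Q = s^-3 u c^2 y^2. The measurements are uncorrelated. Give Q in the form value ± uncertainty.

Q is a product of powers, so relative uncertainties combine in quadrature:
  (-3·δs/s)² = (-3×0.00433)² = 0.000169;  (1·δu/u)² = (1×0.0792)² = 0.00627;  (2·δc/c)² = (2×0.0107)² = 0.000461;  (2·δy/y)² = (2×0.0289)² = 0.00335
δQ/Q = √(0.0103) = 0.101
Q = 1.9e+06, so δQ = 0.101 × 1.9e+06 = 1.92e+05.

(1.90 ± 0.192) × 10^6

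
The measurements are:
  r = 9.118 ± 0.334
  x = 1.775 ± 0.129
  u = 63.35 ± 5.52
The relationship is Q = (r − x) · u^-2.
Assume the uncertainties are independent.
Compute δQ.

0.000331

Let w = r − x = 7.343. δw = √(δr² + δx²) = √(0.112 + 0.0166) = 0.358, so δw/w = 0.0488.
Q is then a monomial in w, u:
δQ/Q = √((δw/w)² + (-2·δu/u)²) = √(0.00238 + 0.0304) = 0.181
Q = 0.001830, so δQ = 0.181 × 0.001830 = 0.000331.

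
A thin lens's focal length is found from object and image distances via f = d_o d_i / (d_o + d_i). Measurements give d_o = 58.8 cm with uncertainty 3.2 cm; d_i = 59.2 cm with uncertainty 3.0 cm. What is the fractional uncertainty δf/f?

∂f/∂d_o = (d_i/(d_o+d_i))² = 0.252;  ∂f/∂d_i = (d_o/(d_o+d_i))² = 0.248
δf = √((∂f/∂d_o · δd_o)² + (∂f/∂d_i · δd_i)²) = √(0.649 + 0.555) = 1.10 cm
f = 29.5 cm, so δf/f = 1.10/29.5 = 0.0372.

0.0372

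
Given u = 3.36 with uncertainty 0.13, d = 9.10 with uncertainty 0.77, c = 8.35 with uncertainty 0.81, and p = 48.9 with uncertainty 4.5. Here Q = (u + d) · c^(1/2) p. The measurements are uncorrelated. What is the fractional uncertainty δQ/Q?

Let w = u + d = 12.5. δw = √(δu² + δd²) = √(0.0169 + 0.593) = 0.781, so δw/w = 0.0627.
Q is then a monomial in w, c, p:
δQ/Q = √((δw/w)² + (½·δc/c)² + (1·δp/p)²) = √(0.00393 + 0.00235 + 0.00847) = 0.121

0.121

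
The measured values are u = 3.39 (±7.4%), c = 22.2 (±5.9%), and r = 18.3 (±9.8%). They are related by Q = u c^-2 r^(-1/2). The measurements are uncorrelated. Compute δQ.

Products/powers → add relative errors in quadrature, weighted by exponent:
  (1·δu/u)² = (1×0.0740)² = 0.00548;  (-2·δc/c)² = (-2×0.0590)² = 0.0139;  (−½·δr/r)² = (-0.5×0.0980)² = 0.00240
δQ/Q = √(0.0218) = 0.148
Q = 0.00161, so δQ = 0.148 × 0.00161 = 0.000237.

0.000237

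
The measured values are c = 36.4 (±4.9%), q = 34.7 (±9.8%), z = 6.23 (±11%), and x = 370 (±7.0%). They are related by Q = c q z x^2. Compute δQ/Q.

0.209

Since Q is a product/quotient, work with relative uncertainties:
  (1·δc/c)² = (1×0.0490)² = 0.00240;  (1·δq/q)² = (1×0.0980)² = 0.00960;  (1·δz/z)² = (1×0.110)² = 0.0121;  (2·δx/x)² = (2×0.0700)² = 0.0196
δQ/Q = √(0.0437) = 0.209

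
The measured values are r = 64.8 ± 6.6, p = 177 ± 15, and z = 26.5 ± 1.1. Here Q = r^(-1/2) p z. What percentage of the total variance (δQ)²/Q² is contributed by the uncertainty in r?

22.6%

(δQ/Q)² = (−½·δr/r)² + (1·δp/p)² + (1·δz/z)²
  r term: (-0.5×0.102)² = 0.00259
  p term: (1×0.0847)² = 0.00718
  z term: (1×0.0415)² = 0.00172
Total = 0.0115. Share from r = 0.00259/0.0115 = 0.226.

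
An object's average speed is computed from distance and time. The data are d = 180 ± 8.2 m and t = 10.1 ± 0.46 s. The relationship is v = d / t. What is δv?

For a monomial v ∝ d, t^-1, fractional errors add in quadrature:
  (1·δd/d)² = (1×0.0456)² = 0.00208;  (-1·δt/t)² = (-1×0.0455)² = 0.00207
δv/v = √(0.00415) = 0.0644
v = 17.8 m/s, so δv = 0.0644 × 17.8 = 1.15 m/s.

1.15 m/s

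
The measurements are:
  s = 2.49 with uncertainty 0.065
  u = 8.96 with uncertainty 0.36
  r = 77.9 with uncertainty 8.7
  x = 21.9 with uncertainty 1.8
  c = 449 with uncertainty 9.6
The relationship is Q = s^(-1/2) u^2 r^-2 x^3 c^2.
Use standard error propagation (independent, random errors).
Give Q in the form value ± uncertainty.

Each factor contributes (exponent × relative error)² to (δQ/Q)²:
  (−½·δs/s)² = (-0.5×0.0261)² = 0.000170;  (2·δu/u)² = (2×0.0402)² = 0.00646;  (-2·δr/r)² = (-2×0.112)² = 0.0499;  (3·δx/x)² = (3×0.0822)² = 0.0608;  (2·δc/c)² = (2×0.0214)² = 0.00183
δQ/Q = √(0.119) = 0.345
Q = 1.78e+07, so δQ = 0.345 × 1.78e+07 = 6.13e+06.

(1.78 ± 0.613) × 10^7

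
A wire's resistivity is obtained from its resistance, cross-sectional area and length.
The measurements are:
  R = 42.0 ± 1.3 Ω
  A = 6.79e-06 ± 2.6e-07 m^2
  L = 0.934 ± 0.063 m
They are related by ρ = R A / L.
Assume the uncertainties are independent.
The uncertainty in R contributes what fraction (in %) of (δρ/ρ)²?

13.7%

(δρ/ρ)² = (1·δR/R)² + (1·δA/A)² + (-1·δL/L)²
  R term: (1×0.0310)² = 0.000958
  A term: (1×0.0383)² = 0.00147
  L term: (-1×0.0675)² = 0.00455
Total = 0.00697. Share from R = 0.000958/0.00697 = 0.137.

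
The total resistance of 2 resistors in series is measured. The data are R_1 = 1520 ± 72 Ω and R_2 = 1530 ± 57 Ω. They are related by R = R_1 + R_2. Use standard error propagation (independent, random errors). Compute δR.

91.8 Ω

Absolute uncertainties add in quadrature for a linear combination:
  (δR_1)² = 5180;  (δR_2)² = 3250
δR = √(8430) = 91.8 Ω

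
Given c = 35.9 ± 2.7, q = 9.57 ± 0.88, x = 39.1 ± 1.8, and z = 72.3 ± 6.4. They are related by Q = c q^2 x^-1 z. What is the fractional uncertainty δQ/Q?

Since Q is a product/quotient, work with relative uncertainties:
  (1·δc/c)² = (1×0.0752)² = 0.00566;  (2·δq/q)² = (2×0.0920)² = 0.0338;  (-1·δx/x)² = (-1×0.0460)² = 0.00212;  (1·δz/z)² = (1×0.0885)² = 0.00784
δQ/Q = √(0.0494) = 0.222

0.222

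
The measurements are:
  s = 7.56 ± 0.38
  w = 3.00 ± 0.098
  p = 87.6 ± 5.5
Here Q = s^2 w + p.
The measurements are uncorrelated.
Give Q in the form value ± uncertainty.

Let h = s^2·w = 171. δh/h = √((2·δs/s)² + (1·δw/w)²) = √(0.0101 + 0.00107) = 0.106, so δh = 18.1.
Q = h + p: δQ = √(δh² + δp²) = √(328 + 30.2) = 18.9
Q = 259.

259 ± 18.9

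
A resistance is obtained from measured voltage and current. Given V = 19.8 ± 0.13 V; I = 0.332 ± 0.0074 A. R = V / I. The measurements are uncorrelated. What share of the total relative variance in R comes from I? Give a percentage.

(δR/R)² = (1·δV/V)² + (-1·δI/I)²
  V term: (1×0.00657)² = 4.31e-05
  I term: (-1×0.0223)² = 0.000497
Total = 0.000540. Share from I = 0.000497/0.000540 = 0.920.

92.0%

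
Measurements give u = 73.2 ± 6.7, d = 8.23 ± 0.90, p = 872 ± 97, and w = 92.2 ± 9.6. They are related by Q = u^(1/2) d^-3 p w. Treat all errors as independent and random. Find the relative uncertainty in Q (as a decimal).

0.365

Products/powers → add relative errors in quadrature, weighted by exponent:
  (½·δu/u)² = (0.5×0.0915)² = 0.00209;  (-3·δd/d)² = (-3×0.109)² = 0.108;  (1·δp/p)² = (1×0.111)² = 0.0124;  (1·δw/w)² = (1×0.104)² = 0.0108
δQ/Q = √(0.133) = 0.365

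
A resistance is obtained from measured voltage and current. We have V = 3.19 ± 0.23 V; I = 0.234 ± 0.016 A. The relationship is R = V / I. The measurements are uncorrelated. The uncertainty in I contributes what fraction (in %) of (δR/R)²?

(δR/R)² = (1·δV/V)² + (-1·δI/I)²
  V term: (1×0.0721)² = 0.00520
  I term: (-1×0.0684)² = 0.00468
Total = 0.00987. Share from I = 0.00468/0.00987 = 0.474.

47.4%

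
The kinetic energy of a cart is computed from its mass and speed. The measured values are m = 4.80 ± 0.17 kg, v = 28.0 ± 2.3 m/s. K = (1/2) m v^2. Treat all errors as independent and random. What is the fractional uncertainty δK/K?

Each factor contributes (exponent × relative error)² to (δK/K)²:
  (1·δm/m)² = (1×0.0354)² = 0.00125;  (2·δv/v)² = (2×0.0821)² = 0.0270
δK/K = √(0.0282) = 0.168

0.168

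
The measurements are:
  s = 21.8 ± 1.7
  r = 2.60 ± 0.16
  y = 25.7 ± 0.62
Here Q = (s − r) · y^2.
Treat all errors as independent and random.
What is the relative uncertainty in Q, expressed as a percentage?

10.1%

Let u = s − r = 19.2. δu = √(δs² + δr²) = √(2.89 + 0.0256) = 1.71, so δu/u = 0.0889.
Q is then a monomial in u, y:
δQ/Q = √((δu/u)² + (2·δy/y)²) = √(0.00791 + 0.00233) = 0.101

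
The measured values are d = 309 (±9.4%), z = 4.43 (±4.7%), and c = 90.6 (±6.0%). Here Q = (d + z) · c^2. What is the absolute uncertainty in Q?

3.9e+05

Let u = d + z = 313. δu = √(δd² + δz²) = √(844 + 0.0434) = 29.0, so δu/u = 0.0927.
Q is then a monomial in u, c:
δQ/Q = √((δu/u)² + (2·δc/c)²) = √(0.00859 + 0.0144) = 0.152
Q = 2.57e+06, so δQ = 0.152 × 2.57e+06 = 3.9e+05.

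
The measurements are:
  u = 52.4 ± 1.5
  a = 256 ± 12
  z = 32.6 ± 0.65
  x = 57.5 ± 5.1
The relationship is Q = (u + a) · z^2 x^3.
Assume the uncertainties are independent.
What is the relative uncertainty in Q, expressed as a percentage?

Let w = u + a = 308. δw = √(δu² + δa²) = √(2.25 + 144) = 12.1, so δw/w = 0.0392.
Q is then a monomial in w, z, x:
δQ/Q = √((δw/w)² + (2·δz/z)² + (3·δx/x)²) = √(0.00154 + 0.00159 + 0.0708) = 0.272

27.2%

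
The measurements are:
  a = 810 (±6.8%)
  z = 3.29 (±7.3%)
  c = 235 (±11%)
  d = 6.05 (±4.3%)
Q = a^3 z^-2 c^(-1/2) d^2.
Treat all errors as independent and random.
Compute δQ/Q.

0.271

Relative error in a monomial: (δQ/Q)² = Σ (nᵢ · δxᵢ/xᵢ)².
  (3·δa/a)² = (3×0.0680)² = 0.0416;  (-2·δz/z)² = (-2×0.0730)² = 0.0213;  (−½·δc/c)² = (-0.5×0.110)² = 0.00302;  (2·δd/d)² = (2×0.0430)² = 0.00740
δQ/Q = √(0.0734) = 0.271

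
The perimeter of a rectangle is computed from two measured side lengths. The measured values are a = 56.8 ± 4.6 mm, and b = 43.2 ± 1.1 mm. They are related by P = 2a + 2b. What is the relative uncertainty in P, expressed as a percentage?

4.73%

Each term contributes (cᵢ δxᵢ)² to (δP)²:
  (2·δa)² = 84.6;  (2·δb)² = 4.84
δP = √(89.5) = 9.46 mm
P = 200 mm, so δP/P = 9.46/200 = 0.0473.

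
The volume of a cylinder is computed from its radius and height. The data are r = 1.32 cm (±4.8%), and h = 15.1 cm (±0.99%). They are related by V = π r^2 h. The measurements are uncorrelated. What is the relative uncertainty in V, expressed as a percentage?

9.65%

Relative error in a monomial: (δV/V)² = Σ (nᵢ · δxᵢ/xᵢ)².
  (2·δr/r)² = (2×0.0480)² = 0.00922;  (1·δh/h)² = (1×0.00990)² = 9.8e-05
δV/V = √(0.00931) = 0.0965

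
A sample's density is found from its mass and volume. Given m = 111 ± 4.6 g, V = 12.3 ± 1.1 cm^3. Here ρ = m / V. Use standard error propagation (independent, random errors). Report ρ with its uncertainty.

Products/powers → add relative errors in quadrature, weighted by exponent:
  (1·δm/m)² = (1×0.0414)² = 0.00172;  (-1·δV/V)² = (-1×0.0894)² = 0.00800
δρ/ρ = √(0.00972) = 0.0986
ρ = 9.02 g/cm^3, so δρ = 0.0986 × 9.02 = 0.889 g/cm^3.

9.02 ± 0.889 g/cm^3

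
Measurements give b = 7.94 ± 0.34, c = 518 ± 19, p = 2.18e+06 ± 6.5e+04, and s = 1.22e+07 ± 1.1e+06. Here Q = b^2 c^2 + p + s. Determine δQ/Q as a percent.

7.04%

Let w = b^2·c^2 = 1.69e+07. δw/w = √((2·δb/b)² + (2·δc/c)²) = √(0.00733 + 0.00538) = 0.113, so δw = 1.91e+06.
Q = w + p + s: δQ = √(δw² + δp² + δs²) = √(3.64e+12 + 4.22e+09 + 1.21e+12) = 2.2e+06
Q = 3.13e+07, so δQ/Q = 2.2e+06/3.13e+07 = 0.0704.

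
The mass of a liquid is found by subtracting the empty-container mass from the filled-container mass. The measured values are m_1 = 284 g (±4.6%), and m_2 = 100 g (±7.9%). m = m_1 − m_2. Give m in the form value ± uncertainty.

184 ± 15.3 g

For a sum/difference, combine absolute errors in quadrature:
  (δm_1)² = 171;  (δm_2)² = 62.4
δm = √(233) = 15.3 g
m = 184 g.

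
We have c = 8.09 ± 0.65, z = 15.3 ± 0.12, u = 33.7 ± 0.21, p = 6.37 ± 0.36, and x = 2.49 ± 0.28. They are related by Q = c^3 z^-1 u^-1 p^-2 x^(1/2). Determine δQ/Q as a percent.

For a monomial Q ∝ c^3, z^-1, u^-1, p^-2, x^(1/2), fractional errors add in quadrature:
  (3·δc/c)² = (3×0.0803)² = 0.0581;  (-1·δz/z)² = (-1×0.00784)² = 6.15e-05;  (-1·δu/u)² = (-1×0.00623)² = 3.88e-05;  (-2·δp/p)² = (-2×0.0565)² = 0.0128;  (½·δx/x)² = (0.5×0.112)² = 0.00316
δQ/Q = √(0.0741) = 0.272

27.2%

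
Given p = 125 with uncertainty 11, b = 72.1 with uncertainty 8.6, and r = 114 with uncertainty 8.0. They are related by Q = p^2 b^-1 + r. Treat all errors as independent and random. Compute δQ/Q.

0.141

Let w = p^2·b^-1 = 217. δw/w = √((2·δp/p)² + (-1·δb/b)²) = √(0.0310 + 0.0142) = 0.213, so δw = 46.1.
Q = w + r: δQ = √(δw² + δr²) = √(2120 + 64.0) = 46.8
Q = 331, so δQ/Q = 46.8/331 = 0.141.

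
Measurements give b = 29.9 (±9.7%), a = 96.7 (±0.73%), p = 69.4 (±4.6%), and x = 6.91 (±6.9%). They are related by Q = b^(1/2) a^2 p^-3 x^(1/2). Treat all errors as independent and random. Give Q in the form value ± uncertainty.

0.402 ± 0.0607

Products/powers → add relative errors in quadrature, weighted by exponent:
  (½·δb/b)² = (0.5×0.0970)² = 0.00235;  (2·δa/a)² = (2×0.00730)² = 0.000213;  (-3·δp/p)² = (-3×0.0460)² = 0.0190;  (½·δx/x)² = (0.5×0.0690)² = 0.00119
δQ/Q = √(0.0228) = 0.151
Q = 0.402, so δQ = 0.151 × 0.402 = 0.0607.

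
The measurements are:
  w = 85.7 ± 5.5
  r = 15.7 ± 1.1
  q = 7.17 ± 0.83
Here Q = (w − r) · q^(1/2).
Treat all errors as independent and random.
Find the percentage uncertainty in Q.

Let u = w − r = 70.0. δu = √(δw² + δr²) = √(30.2 + 1.21) = 5.61, so δu/u = 0.0801.
Q is then a monomial in u, q:
δQ/Q = √((δu/u)² + (½·δq/q)²) = √(0.00642 + 0.00335) = 0.0988

9.88%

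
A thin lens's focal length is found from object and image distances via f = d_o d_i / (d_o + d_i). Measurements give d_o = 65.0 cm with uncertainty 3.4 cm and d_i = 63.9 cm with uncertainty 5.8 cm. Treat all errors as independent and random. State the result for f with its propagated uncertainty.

32.2 ± 1.70 cm

∂f/∂d_o = (d_i/(d_o+d_i))² = 0.246;  ∂f/∂d_i = (d_o/(d_o+d_i))² = 0.254
δf = √((∂f/∂d_o · δd_o)² + (∂f/∂d_i · δd_i)²) = √(0.698 + 2.18) = 1.70 cm
f = 32.2 cm.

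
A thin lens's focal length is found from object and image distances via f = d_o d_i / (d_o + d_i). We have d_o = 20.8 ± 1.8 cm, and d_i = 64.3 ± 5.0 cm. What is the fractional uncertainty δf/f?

0.0681

∂f/∂d_o = (d_i/(d_o+d_i))² = 0.571;  ∂f/∂d_i = (d_o/(d_o+d_i))² = 0.0597
δf = √((∂f/∂d_o · δd_o)² + (∂f/∂d_i · δd_i)²) = √(1.06 + 0.0892) = 1.07 cm
f = 15.7 cm, so δf/f = 1.07/15.7 = 0.0681.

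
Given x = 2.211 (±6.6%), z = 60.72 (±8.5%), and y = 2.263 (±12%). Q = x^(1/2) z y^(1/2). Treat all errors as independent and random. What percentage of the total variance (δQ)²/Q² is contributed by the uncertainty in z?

60.6%

(δQ/Q)² = (½·δx/x)² + (1·δz/z)² + (½·δy/y)²
  x term: (0.5×0.0660)² = 0.00109
  z term: (1×0.0850)² = 0.00723
  y term: (0.5×0.120)² = 0.00360
Total = 0.0119. Share from z = 0.00723/0.0119 = 0.606.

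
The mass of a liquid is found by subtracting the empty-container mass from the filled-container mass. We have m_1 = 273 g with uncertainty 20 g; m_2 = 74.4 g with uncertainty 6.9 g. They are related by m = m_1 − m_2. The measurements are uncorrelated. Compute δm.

Each term contributes (cᵢ δxᵢ)² to (δm)²:
  (δm_1)² = 400;  (δm_2)² = 47.6
δm = √(448) = 21.2 g

21.2 g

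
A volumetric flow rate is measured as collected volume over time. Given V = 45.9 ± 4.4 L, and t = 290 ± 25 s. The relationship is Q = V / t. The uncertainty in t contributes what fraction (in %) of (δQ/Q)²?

(δQ/Q)² = (1·δV/V)² + (-1·δt/t)²
  V term: (1×0.0959)² = 0.00919
  t term: (-1×0.0862)² = 0.00743
Total = 0.0166. Share from t = 0.00743/0.0166 = 0.447.

44.7%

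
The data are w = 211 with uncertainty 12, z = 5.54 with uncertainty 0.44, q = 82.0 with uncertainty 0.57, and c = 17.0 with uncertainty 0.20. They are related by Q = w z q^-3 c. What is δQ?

0.00362

Each factor contributes (exponent × relative error)² to (δQ/Q)²:
  (1·δw/w)² = (1×0.0569)² = 0.00323;  (1·δz/z)² = (1×0.0794)² = 0.00631;  (-3·δq/q)² = (-3×0.00695)² = 0.000435;  (1·δc/c)² = (1×0.0118)² = 0.000138
δQ/Q = √(0.0101) = 0.101
Q = 0.0360, so δQ = 0.101 × 0.0360 = 0.00362.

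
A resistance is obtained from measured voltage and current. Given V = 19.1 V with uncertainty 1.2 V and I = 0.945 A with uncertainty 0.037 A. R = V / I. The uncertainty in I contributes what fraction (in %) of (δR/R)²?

(δR/R)² = (1·δV/V)² + (-1·δI/I)²
  V term: (1×0.0628)² = 0.00395
  I term: (-1×0.0392)² = 0.00153
Total = 0.00548. Share from I = 0.00153/0.00548 = 0.280.

28.0%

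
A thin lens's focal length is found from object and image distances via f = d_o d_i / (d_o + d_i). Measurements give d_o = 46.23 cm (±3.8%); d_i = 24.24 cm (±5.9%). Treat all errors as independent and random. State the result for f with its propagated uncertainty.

15.90 ± 0.650 cm

∂f/∂d_o = (d_i/(d_o+d_i))² = 0.118;  ∂f/∂d_i = (d_o/(d_o+d_i))² = 0.430
δf = √((∂f/∂d_o · δd_o)² + (∂f/∂d_i · δd_i)²) = √(0.0432 + 0.379) = 0.650 cm
f = 15.90 cm.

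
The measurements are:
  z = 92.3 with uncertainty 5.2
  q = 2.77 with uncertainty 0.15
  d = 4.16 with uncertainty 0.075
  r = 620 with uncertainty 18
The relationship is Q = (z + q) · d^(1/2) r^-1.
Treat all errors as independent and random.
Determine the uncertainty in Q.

Let u = z + q = 95.1. δu = √(δz² + δq²) = √(27.0 + 0.0225) = 5.20, so δu/u = 0.0547.
Q is then a monomial in u, d, r:
δQ/Q = √((δu/u)² + (½·δd/d)² + (-1·δr/r)²) = √(0.00299 + 8.13e-05 + 0.000843) = 0.0626
Q = 0.313, so δQ = 0.0626 × 0.313 = 0.0196.

0.0196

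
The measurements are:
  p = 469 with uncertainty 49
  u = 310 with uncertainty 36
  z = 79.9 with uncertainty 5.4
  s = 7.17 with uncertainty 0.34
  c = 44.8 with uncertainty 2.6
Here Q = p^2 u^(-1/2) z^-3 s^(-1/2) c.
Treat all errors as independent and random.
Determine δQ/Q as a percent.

For a monomial Q ∝ p^2, u^(-1/2), z^-3, s^(-1/2), c, fractional errors add in quadrature:
  (2·δp/p)² = (2×0.104)² = 0.0437;  (−½·δu/u)² = (-0.5×0.116)² = 0.00337;  (-3·δz/z)² = (-3×0.0676)² = 0.0411;  (−½·δs/s)² = (-0.5×0.0474)² = 0.000562;  (1·δc/c)² = (1×0.0580)² = 0.00337
δQ/Q = √(0.0921) = 0.303

30.3%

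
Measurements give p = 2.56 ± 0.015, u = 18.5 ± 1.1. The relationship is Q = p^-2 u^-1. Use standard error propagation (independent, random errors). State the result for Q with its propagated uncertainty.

For a monomial Q ∝ p^-2, u^-1, fractional errors add in quadrature:
  (-2·δp/p)² = (-2×0.00586)² = 0.000137;  (-1·δu/u)² = (-1×0.0595)² = 0.00354
δQ/Q = √(0.00367) = 0.0606
Q = 0.00825, so δQ = 0.0606 × 0.00825 = 0.000500.

0.00825 ± 0.000500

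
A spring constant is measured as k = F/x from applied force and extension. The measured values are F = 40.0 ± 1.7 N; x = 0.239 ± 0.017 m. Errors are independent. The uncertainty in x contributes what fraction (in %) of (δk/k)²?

(δk/k)² = (1·δF/F)² + (-1·δx/x)²
  F term: (1×0.0425)² = 0.00181
  x term: (-1×0.0711)² = 0.00506
Total = 0.00687. Share from x = 0.00506/0.00687 = 0.737.

73.7%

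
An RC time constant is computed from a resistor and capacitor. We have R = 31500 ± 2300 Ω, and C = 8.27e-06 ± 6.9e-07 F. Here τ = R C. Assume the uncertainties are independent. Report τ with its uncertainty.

0.261 ± 0.0289 s

τ is a product of powers, so relative uncertainties combine in quadrature:
  (1·δR/R)² = (1×0.0730)² = 0.00533;  (1·δC/C)² = (1×0.0834)² = 0.00696
δτ/τ = √(0.0123) = 0.111
τ = 0.261 s, so δτ = 0.111 × 0.261 = 0.0289 s.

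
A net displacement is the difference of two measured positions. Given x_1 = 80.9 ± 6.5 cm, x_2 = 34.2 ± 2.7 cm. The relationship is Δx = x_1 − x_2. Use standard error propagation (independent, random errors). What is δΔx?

Sums and differences: (δΔx)² = Σ (cᵢ δxᵢ)².
  (δx_1)² = 42.2;  (δx_2)² = 7.29
δΔx = √(49.5) = 7.04 cm

7.04 cm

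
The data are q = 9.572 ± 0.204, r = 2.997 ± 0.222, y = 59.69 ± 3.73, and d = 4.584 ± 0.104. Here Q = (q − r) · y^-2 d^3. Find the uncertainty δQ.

Let u = q − r = 6.575. δu = √(δq² + δr²) = √(0.0416 + 0.0493) = 0.301, so δu/u = 0.0459.
Q is then a monomial in u, y, d:
δQ/Q = √((δu/u)² + (-2·δy/y)² + (3·δd/d)²) = √(0.00210 + 0.0156 + 0.00463) = 0.150
Q = 0.1778, so δQ = 0.150 × 0.1778 = 0.0266.

0.0266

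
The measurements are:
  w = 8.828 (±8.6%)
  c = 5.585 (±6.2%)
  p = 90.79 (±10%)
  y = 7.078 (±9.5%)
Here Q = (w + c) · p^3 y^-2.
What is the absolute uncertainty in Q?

Let u = w + c = 14.41. δu = √(δw² + δc²) = √(0.576 + 0.120) = 0.834, so δu/u = 0.0579.
Q is then a monomial in u, p, y:
δQ/Q = √((δu/u)² + (3·δp/p)² + (-2·δy/y)²) = √(0.00335 + 0.0900 + 0.0361) = 0.360
Q = 215300, so δQ = 0.360 × 215300 = 77500.

77500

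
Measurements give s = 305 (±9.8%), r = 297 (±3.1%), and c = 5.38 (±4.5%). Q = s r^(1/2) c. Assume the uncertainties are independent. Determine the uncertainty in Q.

3080

For a monomial Q ∝ s, r^(1/2), c, fractional errors add in quadrature:
  (1·δs/s)² = (1×0.0980)² = 0.00960;  (½·δr/r)² = (0.5×0.0310)² = 0.000240;  (1·δc/c)² = (1×0.0450)² = 0.00202
δQ/Q = √(0.0119) = 0.109
Q = 28300, so δQ = 0.109 × 28300 = 3080.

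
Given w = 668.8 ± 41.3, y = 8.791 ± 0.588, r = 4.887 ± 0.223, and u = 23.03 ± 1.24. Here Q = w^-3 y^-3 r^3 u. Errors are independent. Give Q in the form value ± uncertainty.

(1.323 ± 0.410) × 10^-8

Relative error in a monomial: (δQ/Q)² = Σ (nᵢ · δxᵢ/xᵢ)².
  (-3·δw/w)² = (-3×0.0618)² = 0.0343;  (-3·δy/y)² = (-3×0.0669)² = 0.0403;  (3·δr/r)² = (3×0.0456)² = 0.0187;  (1·δu/u)² = (1×0.0538)² = 0.00290
δQ/Q = √(0.0962) = 0.310
Q = 1.323e-08, so δQ = 0.310 × 1.323e-08 = 4.1e-09.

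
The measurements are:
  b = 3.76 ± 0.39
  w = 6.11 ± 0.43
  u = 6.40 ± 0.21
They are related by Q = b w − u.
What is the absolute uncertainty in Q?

2.89

Let p = b·w = 23.0. δp/p = √((1·δb/b)² + (1·δw/w)²) = √(0.0108 + 0.00495) = 0.125, so δp = 2.88.
Q = p − u: δQ = √(δp² + δu²) = √(8.29 + 0.0441) = 2.89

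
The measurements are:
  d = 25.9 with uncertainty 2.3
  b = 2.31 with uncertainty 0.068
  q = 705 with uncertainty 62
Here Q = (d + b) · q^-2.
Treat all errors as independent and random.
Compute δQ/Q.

Let u = d + b = 28.2. δu = √(δd² + δb²) = √(5.29 + 0.00462) = 2.30, so δu/u = 0.0816.
Q is then a monomial in u, q:
δQ/Q = √((δu/u)² + (-2·δq/q)²) = √(0.00665 + 0.0309) = 0.194

0.194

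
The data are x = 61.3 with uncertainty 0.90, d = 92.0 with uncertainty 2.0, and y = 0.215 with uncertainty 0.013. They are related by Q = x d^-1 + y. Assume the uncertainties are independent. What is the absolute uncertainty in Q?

Let p = x·d^-1 = 0.666. δp/p = √((1·δx/x)² + (-1·δd/d)²) = √(0.000216 + 0.000473) = 0.0262, so δp = 0.0175.
Q = p + y: δQ = √(δp² + δy²) = √(0.000306 + 0.000169) = 0.0218

0.0218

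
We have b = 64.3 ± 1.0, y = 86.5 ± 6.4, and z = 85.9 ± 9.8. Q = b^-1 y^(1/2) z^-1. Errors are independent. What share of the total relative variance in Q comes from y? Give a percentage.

9.36%

(δQ/Q)² = (-1·δb/b)² + (½·δy/y)² + (-1·δz/z)²
  b term: (-1×0.0156)² = 0.000242
  y term: (0.5×0.0740)² = 0.00137
  z term: (-1×0.114)² = 0.0130
Total = 0.0146. Share from y = 0.00137/0.0146 = 0.0936.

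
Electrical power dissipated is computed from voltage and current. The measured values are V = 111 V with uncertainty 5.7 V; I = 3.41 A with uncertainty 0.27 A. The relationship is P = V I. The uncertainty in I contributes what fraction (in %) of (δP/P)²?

(δP/P)² = (1·δV/V)² + (1·δI/I)²
  V term: (1×0.0514)² = 0.00264
  I term: (1×0.0792)² = 0.00627
Total = 0.00891. Share from I = 0.00627/0.00891 = 0.704.

70.4%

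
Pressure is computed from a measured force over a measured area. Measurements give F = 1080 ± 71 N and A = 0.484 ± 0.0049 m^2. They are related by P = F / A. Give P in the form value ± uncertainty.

Relative error in a monomial: (δP/P)² = Σ (nᵢ · δxᵢ/xᵢ)².
  (1·δF/F)² = (1×0.0657)² = 0.00432;  (-1·δA/A)² = (-1×0.0101)² = 0.000102
δP/P = √(0.00442) = 0.0665
P = 2230 Pa, so δP = 0.0665 × 2230 = 148 Pa.

2230 ± 148 Pa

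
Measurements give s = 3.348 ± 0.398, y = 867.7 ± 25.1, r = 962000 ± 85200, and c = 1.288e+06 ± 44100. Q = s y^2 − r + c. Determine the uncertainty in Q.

3.47e+05

Let p = s·y^2 = 2.521e+06. δp/p = √((1·δs/s)² + (2·δy/y)²) = √(0.0141 + 0.00335) = 0.132, so δp = 3.33e+05.
Q = p − r + c: δQ = √(δp² + δr² + δc²) = √(1.11e+11 + 7.26e+09 + 1.94e+09) = 3.47e+05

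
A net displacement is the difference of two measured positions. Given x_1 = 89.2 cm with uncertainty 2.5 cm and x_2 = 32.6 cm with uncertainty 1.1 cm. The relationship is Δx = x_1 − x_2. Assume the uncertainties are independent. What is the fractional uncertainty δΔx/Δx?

0.0483

Absolute uncertainties add in quadrature for a linear combination:
  (δx_1)² = 6.25;  (δx_2)² = 1.21
δΔx = √(7.46) = 2.73 cm
Δx = 56.6 cm, so δΔx/Δx = 2.73/56.6 = 0.0483.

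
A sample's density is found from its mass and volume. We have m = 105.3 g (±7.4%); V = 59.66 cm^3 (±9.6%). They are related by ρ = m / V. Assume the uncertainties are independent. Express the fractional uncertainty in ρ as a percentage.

12.1%

ρ is a product of powers, so relative uncertainties combine in quadrature:
  (1·δm/m)² = (1×0.0740)² = 0.00548;  (-1·δV/V)² = (-1×0.0960)² = 0.00922
δρ/ρ = √(0.0147) = 0.121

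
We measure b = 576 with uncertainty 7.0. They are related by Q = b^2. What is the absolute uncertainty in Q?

8060

Q ∝ b^2, so δQ/Q = |2| · δb/b = 2 × 0.0122 = 0.0243.
Q = 3.32e+05, so δQ = 0.0243 × 3.32e+05 = 8060.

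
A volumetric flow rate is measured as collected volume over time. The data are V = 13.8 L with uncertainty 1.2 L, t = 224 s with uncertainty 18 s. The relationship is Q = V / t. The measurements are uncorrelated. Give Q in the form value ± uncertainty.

0.0616 ± 0.00729 L/s

Q is a product of powers, so relative uncertainties combine in quadrature:
  (1·δV/V)² = (1×0.0870)² = 0.00756;  (-1·δt/t)² = (-1×0.0804)² = 0.00646
δQ/Q = √(0.0140) = 0.118
Q = 0.0616 L/s, so δQ = 0.118 × 0.0616 = 0.00729 L/s.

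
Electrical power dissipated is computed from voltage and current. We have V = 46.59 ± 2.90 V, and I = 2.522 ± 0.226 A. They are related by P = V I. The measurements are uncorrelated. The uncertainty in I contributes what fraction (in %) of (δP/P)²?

67.5%

(δP/P)² = (1·δV/V)² + (1·δI/I)²
  V term: (1×0.0622)² = 0.00387
  I term: (1×0.0896)² = 0.00803
Total = 0.0119. Share from I = 0.00803/0.0119 = 0.675.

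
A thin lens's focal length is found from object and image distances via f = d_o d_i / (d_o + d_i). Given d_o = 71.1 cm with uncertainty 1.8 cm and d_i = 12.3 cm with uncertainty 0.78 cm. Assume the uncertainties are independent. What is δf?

∂f/∂d_o = (d_i/(d_o+d_i))² = 0.0218;  ∂f/∂d_i = (d_o/(d_o+d_i))² = 0.727
δf = √((∂f/∂d_o · δd_o)² + (∂f/∂d_i · δd_i)²) = √(0.00153 + 0.321) = 0.568 cm

0.568 cm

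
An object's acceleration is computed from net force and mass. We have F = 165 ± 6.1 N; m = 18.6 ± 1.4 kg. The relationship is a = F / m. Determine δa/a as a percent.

For a monomial a ∝ F, m^-1, fractional errors add in quadrature:
  (1·δF/F)² = (1×0.0370)² = 0.00137;  (-1·δm/m)² = (-1×0.0753)² = 0.00567
δa/a = √(0.00703) = 0.0839

8.39%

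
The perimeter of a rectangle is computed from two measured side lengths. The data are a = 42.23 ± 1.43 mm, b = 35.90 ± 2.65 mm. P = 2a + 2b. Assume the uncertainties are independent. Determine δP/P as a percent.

Sums and differences: (δP)² = Σ (cᵢ δxᵢ)².
  (2·δa)² = 8.18;  (2·δb)² = 28.1
δP = √(36.3) = 6.02 mm
P = 156.3 mm, so δP/P = 6.02/156.3 = 0.0385.

3.85%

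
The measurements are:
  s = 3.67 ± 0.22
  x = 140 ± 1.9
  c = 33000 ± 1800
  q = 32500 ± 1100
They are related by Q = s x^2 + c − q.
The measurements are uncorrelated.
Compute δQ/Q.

Let p = s·x^2 = 71900. δp/p = √((1·δs/s)² + (2·δx/x)²) = √(0.00359 + 0.000737) = 0.0658, so δp = 4730.
Q = p + c − q: δQ = √(δp² + δc² + δq²) = √(2.24e+07 + 3.24e+06 + 1.21e+06) = 5180
Q = 72400, so δQ/Q = 5180/72400 = 0.0715.

0.0715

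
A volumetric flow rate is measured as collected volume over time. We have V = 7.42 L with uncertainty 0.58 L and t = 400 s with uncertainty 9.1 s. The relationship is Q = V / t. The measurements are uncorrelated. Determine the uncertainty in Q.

Q is a product of powers, so relative uncertainties combine in quadrature:
  (1·δV/V)² = (1×0.0782)² = 0.00611;  (-1·δt/t)² = (-1×0.0227)² = 0.000518
δQ/Q = √(0.00663) = 0.0814
Q = 0.0186 L/s, so δQ = 0.0814 × 0.0186 = 0.00151 L/s.

0.00151 L/s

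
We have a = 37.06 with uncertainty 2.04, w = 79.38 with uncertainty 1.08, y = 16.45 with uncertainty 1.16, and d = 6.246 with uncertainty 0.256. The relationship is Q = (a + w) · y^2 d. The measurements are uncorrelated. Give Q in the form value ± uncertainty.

Let u = a + w = 116.4. δu = √(δa² + δw²) = √(4.16 + 1.17) = 2.31, so δu/u = 0.0198.
Q is then a monomial in u, y, d:
δQ/Q = √((δu/u)² + (2·δy/y)² + (1·δd/d)²) = √(0.000393 + 0.0199 + 0.00168) = 0.148
Q = 196800, so δQ = 0.148 × 196800 = 29200.

196800 ± 29200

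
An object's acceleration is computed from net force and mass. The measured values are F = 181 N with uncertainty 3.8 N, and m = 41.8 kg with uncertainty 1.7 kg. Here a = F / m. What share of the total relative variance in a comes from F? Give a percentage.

(δa/a)² = (1·δF/F)² + (-1·δm/m)²
  F term: (1×0.0210)² = 0.000441
  m term: (-1×0.0407)² = 0.00165
Total = 0.00209. Share from F = 0.000441/0.00209 = 0.210.

21.0%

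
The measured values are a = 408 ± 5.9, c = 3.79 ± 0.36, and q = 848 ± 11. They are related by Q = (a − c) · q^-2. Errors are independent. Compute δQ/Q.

0.0298

Let u = a − c = 404. δu = √(δa² + δc²) = √(34.8 + 0.130) = 5.91, so δu/u = 0.0146.
Q is then a monomial in u, q:
δQ/Q = √((δu/u)² + (-2·δq/q)²) = √(0.000214 + 0.000673) = 0.0298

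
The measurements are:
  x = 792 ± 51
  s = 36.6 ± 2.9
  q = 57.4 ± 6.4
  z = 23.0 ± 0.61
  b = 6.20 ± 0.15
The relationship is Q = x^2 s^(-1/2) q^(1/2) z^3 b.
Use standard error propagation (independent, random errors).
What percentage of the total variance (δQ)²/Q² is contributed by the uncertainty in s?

5.57%

(δQ/Q)² = (2·δx/x)² + (−½·δs/s)² + (½·δq/q)² + (3·δz/z)² + (1·δb/b)²
  x term: (2×0.0644)² = 0.0166
  s term: (-0.5×0.0792)² = 0.00157
  q term: (0.5×0.111)² = 0.00311
  z term: (3×0.0265)² = 0.00633
  b term: (1×0.0242)² = 0.000585
Total = 0.0282. Share from s = 0.00157/0.0282 = 0.0557.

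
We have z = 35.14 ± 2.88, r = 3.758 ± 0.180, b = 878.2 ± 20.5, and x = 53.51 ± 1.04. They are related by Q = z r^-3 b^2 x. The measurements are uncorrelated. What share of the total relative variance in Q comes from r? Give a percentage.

69.0%

(δQ/Q)² = (1·δz/z)² + (-3·δr/r)² + (2·δb/b)² + (1·δx/x)²
  z term: (1×0.0820)² = 0.00672
  r term: (-3×0.0479)² = 0.0206
  b term: (2×0.0233)² = 0.00218
  x term: (1×0.0194)² = 0.000378
Total = 0.0299. Share from r = 0.0206/0.0299 = 0.690.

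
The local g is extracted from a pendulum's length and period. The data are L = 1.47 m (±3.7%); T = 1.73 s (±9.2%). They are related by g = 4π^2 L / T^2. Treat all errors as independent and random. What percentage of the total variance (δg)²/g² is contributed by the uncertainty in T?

96.1%

(δg/g)² = (1·δL/L)² + (-2·δT/T)²
  L term: (1×0.0370)² = 0.00137
  T term: (-2×0.0920)² = 0.0339
Total = 0.0352. Share from T = 0.0339/0.0352 = 0.961.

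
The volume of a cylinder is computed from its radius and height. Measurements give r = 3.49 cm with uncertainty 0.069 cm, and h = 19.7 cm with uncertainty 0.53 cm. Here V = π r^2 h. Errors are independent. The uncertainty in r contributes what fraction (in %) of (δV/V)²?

(δV/V)² = (2·δr/r)² + (1·δh/h)²
  r term: (2×0.0198)² = 0.00156
  h term: (1×0.0269)² = 0.000724
Total = 0.00229. Share from r = 0.00156/0.00229 = 0.684.

68.4%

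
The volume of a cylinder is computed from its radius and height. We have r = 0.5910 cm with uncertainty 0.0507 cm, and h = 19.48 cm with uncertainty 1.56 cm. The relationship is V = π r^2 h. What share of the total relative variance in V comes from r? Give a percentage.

82.1%

(δV/V)² = (2·δr/r)² + (1·δh/h)²
  r term: (2×0.0858)² = 0.0294
  h term: (1×0.0801)² = 0.00641
Total = 0.0359. Share from r = 0.0294/0.0359 = 0.821.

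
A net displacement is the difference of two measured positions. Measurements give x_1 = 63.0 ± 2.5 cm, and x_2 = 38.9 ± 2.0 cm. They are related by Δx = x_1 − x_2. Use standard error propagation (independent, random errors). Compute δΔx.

Each term contributes (cᵢ δxᵢ)² to (δΔx)²:
  (δx_1)² = 6.25;  (δx_2)² = 4.00
δΔx = √(10.2) = 3.20 cm

3.20 cm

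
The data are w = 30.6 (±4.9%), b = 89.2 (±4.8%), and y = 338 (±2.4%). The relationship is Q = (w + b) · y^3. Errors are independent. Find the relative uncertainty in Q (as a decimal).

0.0814

Let u = w + b = 120. δu = √(δw² + δb²) = √(2.25 + 18.3) = 4.54, so δu/u = 0.0379.
Q is then a monomial in u, y:
δQ/Q = √((δu/u)² + (3·δy/y)²) = √(0.00143 + 0.00518) = 0.0814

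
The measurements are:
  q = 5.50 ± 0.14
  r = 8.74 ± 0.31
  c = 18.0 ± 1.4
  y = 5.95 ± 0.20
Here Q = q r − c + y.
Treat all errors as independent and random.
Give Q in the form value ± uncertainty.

36.0 ± 2.53

Let p = q·r = 48.1. δp/p = √((1·δq/q)² + (1·δr/r)²) = √(0.000648 + 0.00126) = 0.0437, so δp = 2.10.
Q = p − c + y: δQ = √(δp² + δc² + δy²) = √(4.40 + 1.96 + 0.0400) = 2.53
Q = 36.0.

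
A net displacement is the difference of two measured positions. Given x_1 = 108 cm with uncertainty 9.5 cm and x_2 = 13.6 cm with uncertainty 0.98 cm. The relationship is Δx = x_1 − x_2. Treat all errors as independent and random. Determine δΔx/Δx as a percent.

Δx is a linear combination, so absolute uncertainties add in quadrature:
  (δx_1)² = 90.2;  (δx_2)² = 0.960
δΔx = √(91.2) = 9.55 cm
Δx = 94.4 cm, so δΔx/Δx = 9.55/94.4 = 0.101.

10.1%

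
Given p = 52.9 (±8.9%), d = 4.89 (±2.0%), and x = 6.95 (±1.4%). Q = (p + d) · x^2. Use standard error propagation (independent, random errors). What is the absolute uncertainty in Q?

241

Let u = p + d = 57.8. δu = √(δp² + δd²) = √(22.2 + 0.00956) = 4.71, so δu/u = 0.0815.
Q is then a monomial in u, x:
δQ/Q = √((δu/u)² + (2·δx/x)²) = √(0.00664 + 0.000784) = 0.0862
Q = 2790, so δQ = 0.0862 × 2790 = 241.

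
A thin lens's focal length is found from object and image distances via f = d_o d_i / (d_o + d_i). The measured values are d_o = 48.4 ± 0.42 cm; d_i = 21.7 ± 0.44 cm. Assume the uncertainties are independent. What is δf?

0.214 cm

∂f/∂d_o = (d_i/(d_o+d_i))² = 0.0958;  ∂f/∂d_i = (d_o/(d_o+d_i))² = 0.477
δf = √((∂f/∂d_o · δd_o)² + (∂f/∂d_i · δd_i)²) = √(0.00162 + 0.0440) = 0.214 cm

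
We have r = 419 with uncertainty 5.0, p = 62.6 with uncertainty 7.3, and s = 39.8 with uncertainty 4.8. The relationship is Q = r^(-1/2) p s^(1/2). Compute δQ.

Since Q is a product/quotient, work with relative uncertainties:
  (−½·δr/r)² = (-0.5×0.0119)² = 3.56e-05;  (1·δp/p)² = (1×0.117)² = 0.0136;  (½·δs/s)² = (0.5×0.121)² = 0.00364
δQ/Q = √(0.0173) = 0.131
Q = 19.3, so δQ = 0.131 × 19.3 = 2.54.

2.54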